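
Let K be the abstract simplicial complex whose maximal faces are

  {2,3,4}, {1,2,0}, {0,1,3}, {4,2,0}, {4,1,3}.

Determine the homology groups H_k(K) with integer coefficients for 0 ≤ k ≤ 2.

We work with the vertex ordering 0 < 1 < 2 < 3 < 4. The simplices of K, each written with vertices in increasing order, are:

  0-simplices (5): [0], [1], [2], [3], [4]
  1-simplices (10): [0,1], [0,2], [0,3], [0,4], [1,2], [1,3], [1,4], [2,3], [2,4], [3,4]
  2-simplices (5): [0,1,2], [0,1,3], [0,2,4], [1,3,4], [2,3,4]

so the chain groups are C_0 ≅ Z^5, C_1 ≅ Z^10, C_2 ≅ Z^5.

Boundary ∂_1: C_1 → C_0 sends each edge [p,q] (with p < q) to q − p. For instance
  ∂[3,4] = [4] − [3].
The 5×10 boundary matrix has rank 4 and Smith normal form diag(1,1,1,1).

Boundary ∂_2: C_2 → C_1 maps a triangle to the signed sum of its edges. For instance
  ∂[2,3,4] = [3,4] − [2,4] + [2,3],
  ∂[1,3,4] = [3,4] − [1,4] + [1,3].
This gives a 10×5 integer matrix of rank 5; reducing to Smith normal form yields diagonal entries (1,1,1,1,1).

From H_k ≅ ker(∂_k) / im(∂_{k+1}) we obtain:

  H_0: rank C_0 − rank ∂_1 = 5 − 4 = 1, and the invariant factors of ∂_1 are all 1, so H_0 ≅ Z.
  H_1: rank ker ∂_1 − rank ∂_2 = (10 − 4) − 5 = 1, and the invariant factors of ∂_2 are all 1, so H_1 ≅ Z.
  H_2: rank ker ∂_2 − rank ∂_3 = (5 − 5) − 0 = 0, and there is no ∂_3, so H_2 ≅ 0.

As a check, the Euler characteristic is 5 − 10 + 5 = 0, which agrees with 1 − 1 + 0 = 0.

H_0 ≅ Z,  H_1 ≅ Z,  H_2 = 0.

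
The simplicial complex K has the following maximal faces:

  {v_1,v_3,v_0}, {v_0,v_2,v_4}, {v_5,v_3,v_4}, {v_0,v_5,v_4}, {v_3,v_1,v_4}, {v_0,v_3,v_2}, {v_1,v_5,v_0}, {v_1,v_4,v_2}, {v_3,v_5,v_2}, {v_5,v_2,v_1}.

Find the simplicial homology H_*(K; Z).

H_0 = Z,  H_1 = Z/2Z,  H_2 = 0.

K has 6 vertices, 15 edges, 10 triangles.
rank ∂_0 = 0, rank ∂_1 = 5 ⇒ b_0 = 6 − 0 − 5 = 1; all invariant factors of ∂_1 are 1 so no torsion. So H_0 = Z.
rank ∂_1 = 5, rank ∂_2 = 10 ⇒ b_1 = 15 − 5 − 10 = 0; ∂_2 has invariant factor(s) [2] giving torsion. So H_1 = Z/2Z.
rank ∂_2 = 10, rank ∂_3 = 0 ⇒ b_2 = 10 − 10 − 0 = 0. So H_2 = 0.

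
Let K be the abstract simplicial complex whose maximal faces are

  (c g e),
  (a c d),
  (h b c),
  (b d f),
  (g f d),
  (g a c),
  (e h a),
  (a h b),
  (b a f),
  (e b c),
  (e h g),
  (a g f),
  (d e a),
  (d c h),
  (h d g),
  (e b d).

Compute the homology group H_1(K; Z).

H_1 = Z^2.

Take the total order a < b < c < d < e < f < g < h on the vertex set. Then K (dimension 2) consists of the simplices:

  0-simplices (8): a, b, c, d, e, f, g, h
  1-simplices (24): ab, ac, ad, ae, af, ag, ah, bc, bd, be, bf, bh, cd, ce, cg, ch, de, df, dg, dh, eg, eh, fg, gh
  2-simplices (16): abf, abh, acd, acg, ade, aeh, afg, bce, bch, bde, bdf, cdh, ceg, dfg, dgh, egh

Hence C_0 ≅ Z^8, C_1 ≅ Z^24, C_2 ≅ Z^16.

Boundary ∂_1: C_1 → C_0 maps an edge to its endpoints' difference, ∂[p,q] = q − p. For instance
  ∂bd = d − b.
The 8×24 boundary matrix has rank 7 and Smith normal form diag(1,1,1,1,1,1,1).

∂_2: C_2 → C_1 maps a triangle to the signed sum of its edges. For instance
  ∂ceg = eg − cg + ce,
  ∂acg = cg − ag + ac.
As a 24×16 matrix over Z this has rank 15, with invariant factors (1,1,1,1,1,1,1,1,1,1,1,1,1,1,1).

Computing H_k = (kernel of ∂_k) / (image of ∂_{k+1}):

  H_1: rank ker ∂_1 − rank ∂_2 = (24 − 7) − 15 = 2, and the invariant factors of ∂_2 are all 1, so H_1 ≅ Z^2.

(K is a triangulation of the torus T^2.)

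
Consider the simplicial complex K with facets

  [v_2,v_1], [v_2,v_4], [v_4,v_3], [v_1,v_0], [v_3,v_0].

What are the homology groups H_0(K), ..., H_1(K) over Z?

Take the total order v_0 < v_1 < v_2 < v_3 < v_4 on the vertex set. Then K (dimension 1) consists of the simplices:

  0-simplices (5): [v_0], [v_1], [v_2], [v_3], [v_4]
  1-simplices (5): [v_0,v_1], [v_0,v_3], [v_1,v_2], [v_2,v_4], [v_3,v_4]

so the chain groups are C_0 ≅ Z^5, C_1 ≅ Z^5.

Boundary ∂_1: C_1 → C_0 sends each edge [p,q] (with p < q) to q − p. For instance
  ∂[v_0,v_1] = [v_1] − [v_0].
This gives a 5×5 integer matrix of rank 4; reducing to Smith normal form yields diagonal entries (1,1,1,1).

Computing H_k = (kernel of ∂_k) / (image of ∂_{k+1}):

  H_0: rank C_0 − rank ∂_1 = 5 − 4 = 1, and the invariant factors of ∂_1 are all 1, so H_0 ≅ Z.
  H_1: rank ker ∂_1 − rank ∂_2 = (5 − 4) − 0 = 1, and there is no ∂_2, so H_1 ≅ Z.

As a check, the Euler characteristic is 5 − 5 = 0, which agrees with 1 − 1 = 0.
(K is a triangulation of the circle S^1.)

H_0 ≅ Z,  H_1 ≅ Z.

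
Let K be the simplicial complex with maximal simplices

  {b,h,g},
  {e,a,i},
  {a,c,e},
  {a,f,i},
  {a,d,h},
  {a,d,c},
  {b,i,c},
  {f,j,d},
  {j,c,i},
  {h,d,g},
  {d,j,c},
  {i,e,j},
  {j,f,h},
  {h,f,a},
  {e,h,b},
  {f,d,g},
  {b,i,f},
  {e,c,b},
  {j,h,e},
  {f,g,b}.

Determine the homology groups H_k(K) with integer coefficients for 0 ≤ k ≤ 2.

Order the vertices as a < b < c < d < e < f < g < h < i < j. Listing each simplex with vertices in this order, K has dimension 2 with simplices:

  0-simplices (10): a, b, c, d, e, f, g, h, i, j
  1-simplices (30): ac, ad, ae, af, ah, ai, bc, be, bf, bg, bh, bi, cd, ce, ci, cj, df, dg, dh, dj, eh, ei, ej, fg, fh, fi, fj, gh, hj, ij
  2-simplices (20): acd, ace, adh, aei, afh, afi, bce, bci, beh, bfg, bfi, bgh, cdj, cij, dfg, dfj, dgh, ehj, eij, fhj

Hence C_0 ≅ Z^10, C_1 ≅ Z^30, C_2 ≅ Z^20.

The boundary map ∂_1: C_1 → C_0 maps an edge to its endpoints' difference, ∂[p,q] = q − p. For instance
  ∂be = e − b.
This gives a 10×30 integer matrix of rank 9; reducing to Smith normal form yields diagonal entries (1,1,1,1,1,1,1,1,1).

The boundary map ∂_2: C_2 → C_1 maps a triangle to the signed sum of its edges. For instance
  ∂bci = ci − bi + bc,
  ∂bfi = fi − bi + bf.
The resulting 30×20 matrix has rank 20, and its Smith normal form has invariant factors (1,1,1,1,1,1,1,1,1,1,1,1,1,1,1,1,1,1,1,2).

Now H_k = ker ∂_k / im ∂_{k+1}, so:

  H_0: rank C_0 − rank ∂_1 = 10 − 9 = 1, and the invariant factors of ∂_1 are all 1, so H_0 = Z.
  H_1: rank ker ∂_1 − rank ∂_2 = (30 − 9) − 20 = 1, and ∂_2 has invariant factor 2 > 1, so H_1 = Z ⊕ Z/2Z.
  H_2: rank ker ∂_2 − rank ∂_3 = (20 − 20) − 0 = 0, and there is no ∂_3, so H_2 = 0.

(K is a triangulation of the Klein bottle.)

H_0 ≅ Z,  H_1 ≅ Z ⊕ Z/2Z,  H_2 = 0.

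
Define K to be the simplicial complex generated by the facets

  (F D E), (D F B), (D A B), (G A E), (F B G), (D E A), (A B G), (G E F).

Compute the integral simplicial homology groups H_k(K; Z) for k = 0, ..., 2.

H_0 ≅ Z,  H_1 = 0,  H_2 ≅ Z.

K has 6 vertices, 12 edges, 8 triangles.
rank ∂_0 = 0, rank ∂_1 = 5 ⇒ b_0 = 6 − 0 − 5 = 1; all invariant factors of ∂_1 are 1 so no torsion. So H_0 = Z.
rank ∂_1 = 5, rank ∂_2 = 7 ⇒ b_1 = 12 − 5 − 7 = 0; all invariant factors of ∂_2 are 1 so no torsion. So H_1 = 0.
rank ∂_2 = 7, rank ∂_3 = 0 ⇒ b_2 = 8 − 7 − 0 = 1. So H_2 = Z.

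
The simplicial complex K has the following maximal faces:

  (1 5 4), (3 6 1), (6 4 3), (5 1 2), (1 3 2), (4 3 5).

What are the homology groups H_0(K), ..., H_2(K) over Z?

Order the vertices as 1 < 2 < 3 < 4 < 5 < 6. Listing each simplex with vertices in this order, K has dimension 2 with simplices:

  0-simplices (6): [1], [2], [3], [4], [5], [6]
  1-simplices (12): [1,2], [1,3], [1,4], [1,5], [1,6], [2,3], [2,5], [3,4], [3,5], [3,6], [4,5], [4,6]
  2-simplices (6): [1,2,3], [1,2,5], [1,3,6], [1,4,5], [3,4,5], [3,4,6]

so the chain groups are C_0 ≅ Z^6, C_1 ≅ Z^12, C_2 ≅ Z^6.

∂_1: C_1 → C_0 maps an edge to its endpoints' difference, ∂[p,q] = q − p.
This gives a 6×12 integer matrix of rank 5; reducing to Smith normal form yields diagonal entries (1,1,1,1,1).

Boundary ∂_2: C_2 → C_1 acts by ∂[p,q,r] = [q,r] − [p,r] + [p,q]. For instance
  ∂[1,2,5] = [2,5] − [1,5] + [1,2],
  ∂[1,4,5] = [4,5] − [1,5] + [1,4].
This gives a 12×6 integer matrix of rank 6; reducing to Smith normal form yields diagonal entries (1,1,1,1,1,1).

Reading off H_k = ker ∂_k / im ∂_{k+1}:

  H_0: rank C_0 − rank ∂_1 = 6 − 5 = 1, and the invariant factors of ∂_1 are all 1, so H_0 = Z.
  H_1: rank ker ∂_1 − rank ∂_2 = (12 − 5) − 6 = 1, and the invariant factors of ∂_2 are all 1, so H_1 = Z.
  H_2: rank ker ∂_2 − rank ∂_3 = (6 − 6) − 0 = 0, and there is no ∂_3, so H_2 = 0.

As a check, the Euler characteristic is 6 − 12 + 6 = 0, which agrees with 1 − 1 + 0 = 0.

H_0 = Z,  H_1 = Z,  H_2 = 0.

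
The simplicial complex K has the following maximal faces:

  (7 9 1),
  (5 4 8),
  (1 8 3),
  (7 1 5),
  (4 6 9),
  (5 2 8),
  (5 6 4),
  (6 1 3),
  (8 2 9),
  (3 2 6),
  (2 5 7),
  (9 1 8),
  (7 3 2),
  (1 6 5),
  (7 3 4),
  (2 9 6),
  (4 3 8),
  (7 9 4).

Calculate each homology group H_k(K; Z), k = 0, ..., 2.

Take the total order 1 < 2 < 3 < 4 < 5 < 6 < 7 < 8 < 9 on the vertex set. Then K (dimension 2) consists of the simplices:

  0-simplices (9): [1], [2], [3], [4], [5], [6], [7], [8], [9]
  1-simplices (27): (27 of them)
  2-simplices (18): [1,3,6], [1,3,8], [1,5,6], [1,5,7], [1,7,9], [1,8,9], [2,3,6], [2,3,7], [2,5,7], [2,5,8], [2,6,9], [2,8,9], [3,4,7], [3,4,8], [4,5,6], [4,5,8], [4,6,9], [4,7,9]

giving chain groups C_0 ≅ Z^9, C_1 ≅ Z^27, C_2 ≅ Z^18.

∂_1: C_1 → C_0 is given by ∂[p,q] = [q] − [p]. For instance
  ∂[4,9] = [9] − [4].
The 9×27 boundary matrix has rank 8 and Smith normal form diag(1,1,1,1,1,1,1,1).

The boundary map ∂_2: C_2 → C_1 maps a triangle to the signed sum of its edges. For instance
  ∂[3,4,7] = [4,7] − [3,7] + [3,4],
  ∂[2,3,7] = [3,7] − [2,7] + [2,3].
As a 27×18 matrix over Z this has rank 17, with invariant factors (1,1,1,1,1,1,1,1,1,1,1,1,1,1,1,1,1).

From H_k ≅ ker(∂_k) / im(∂_{k+1}) we obtain:

  H_0: rank C_0 − rank ∂_1 = 9 − 8 = 1, and the invariant factors of ∂_1 are all 1, so H_0 ≅ Z.
  H_1: rank ker ∂_1 − rank ∂_2 = (27 − 8) − 17 = 2, and the invariant factors of ∂_2 are all 1, so H_1 ≅ Z^2.
  H_2: rank ker ∂_2 − rank ∂_3 = (18 − 17) − 0 = 1, and there is no ∂_3, so H_2 ≅ Z.

As a check, the Euler characteristic is 9 − 27 + 18 = 0, which agrees with 1 − 2 + 1 = 0.

H_0 = Z,  H_1 = Z^2,  H_2 = Z.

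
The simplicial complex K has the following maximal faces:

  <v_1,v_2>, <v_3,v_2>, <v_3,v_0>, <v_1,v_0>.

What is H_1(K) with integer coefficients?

H_1 = Z.

Take the total order v_0 < v_1 < v_2 < v_3 on the vertex set. Then K (dimension 1) consists of the simplices:

  0-simplices (4): [v_0], [v_1], [v_2], [v_3]
  1-simplices (4): [v_0,v_1], [v_0,v_3], [v_1,v_2], [v_2,v_3]

Hence C_0 ≅ Z^4, C_1 ≅ Z^4.

∂_1: C_1 → C_0 is given by ∂[p,q] = [q] − [p].
This gives a 4×4 integer matrix of rank 3; reducing to Smith normal form yields diagonal entries (1,1,1).

Reading off H_k = ker ∂_k / im ∂_{k+1}:

  H_1: rank ker ∂_1 − rank ∂_2 = (4 − 3) − 0 = 1, and there is no ∂_2, so H_1 = Z.

(K is a triangulation of the circle S^1.)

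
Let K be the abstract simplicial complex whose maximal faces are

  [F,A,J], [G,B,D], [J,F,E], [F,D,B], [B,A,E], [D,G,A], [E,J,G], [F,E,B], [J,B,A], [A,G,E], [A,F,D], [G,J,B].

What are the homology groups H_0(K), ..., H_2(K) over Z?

We work with the vertex ordering A < B < D < E < F < G < J. The simplices of K, each written with vertices in increasing order, are:

  0-simplices (7): A, B, D, E, F, G, J
  1-simplices (18): AB, AD, AE, AF, AG, AJ, BD, BE, BF, BG, BJ, DF, DG, EF, EG, EJ, FJ, GJ
  2-simplices (12): ABE, ABJ, ADF, ADG, AEG, AFJ, BDF, BDG, BEF, BGJ, EFJ, EGJ

giving chain groups C_0 ≅ Z^7, C_1 ≅ Z^18, C_2 ≅ Z^12.

The boundary map ∂_1: C_1 → C_0 is given by ∂[p,q] = [q] − [p]. For instance
  ∂DG = G − D.
The 7×18 boundary matrix has rank 6 and Smith normal form diag(1,1,1,1,1,1).

The boundary map ∂_2: C_2 → C_1 sends each 2-simplex [p,q,r] to [q,r] − [p,r] + [p,q]. For instance
  ∂ABJ = BJ − AJ + AB,
  ∂ADF = DF − AF + AD.
As a 18×12 matrix over Z this has rank 12, with invariant factors (1,1,1,1,1,1,1,1,1,1,1,2).

From H_k ≅ ker(∂_k) / im(∂_{k+1}) we obtain:

  H_0: rank C_0 − rank ∂_1 = 7 − 6 = 1, and the invariant factors of ∂_1 are all 1, so H_0 = Z.
  H_1: rank ker ∂_1 − rank ∂_2 = (18 − 6) − 12 = 0, and ∂_2 has invariant factor 2 > 1, so H_1 = Z/2Z.
  H_2: rank ker ∂_2 − rank ∂_3 = (12 − 12) − 0 = 0, and there is no ∂_3, so H_2 = 0.

H_0 = Z,  H_1 = Z/2Z,  H_2 = 0.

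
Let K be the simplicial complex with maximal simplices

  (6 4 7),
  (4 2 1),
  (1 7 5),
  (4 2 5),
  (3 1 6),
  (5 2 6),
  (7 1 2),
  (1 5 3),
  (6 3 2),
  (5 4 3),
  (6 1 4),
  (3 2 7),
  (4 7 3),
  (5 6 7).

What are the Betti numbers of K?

Fix the vertex order 1 < 2 < 3 < 4 < 5 < 6 < 7 and write every simplex with vertices in increasing order. Then dim K = 2 and the simplices of K are:

  0-simplices (7): [1], [2], [3], [4], [5], [6], [7]
  1-simplices (21): [1,2], [1,3], [1,4], [1,5], [1,6], [1,7], [2,3], [2,4], [2,5], [2,6], [2,7], [3,4], [3,5], [3,6], [3,7], [4,5], [4,6], [4,7], [5,6], [5,7], [6,7]
  2-simplices (14): [1,2,4], [1,2,7], [1,3,5], [1,3,6], [1,4,6], [1,5,7], [2,3,6], [2,3,7], [2,4,5], [2,5,6], [3,4,5], [3,4,7], [4,6,7], [5,6,7]

Hence C_0 ≅ Z^7, C_1 ≅ Z^21, C_2 ≅ Z^14.

∂_1: C_1 → C_0 is given by ∂[p,q] = [q] − [p].
As a 7×21 matrix over Z this has rank 6, with invariant factors (1,1,1,1,1,1).

∂_2: C_2 → C_1 acts by ∂[p,q,r] = [q,r] − [p,r] + [p,q]. For instance
  ∂[5,6,7] = [6,7] − [5,7] + [5,6],
  ∂[1,3,5] = [3,5] − [1,5] + [1,3].
As a 21×14 matrix over Z this has rank 13, with invariant factors (1,1,1,1,1,1,1,1,1,1,1,1,1).

Reading off H_k = ker ∂_k / im ∂_{k+1}:

  H_0: rank C_0 − rank ∂_1 = 7 − 6 = 1, and the invariant factors of ∂_1 are all 1, so H_0 ≅ Z.
  H_1: rank ker ∂_1 − rank ∂_2 = (21 − 6) − 13 = 2, and the invariant factors of ∂_2 are all 1, so H_1 ≅ Z^2.
  H_2: rank ker ∂_2 − rank ∂_3 = (14 − 13) − 0 = 1, and there is no ∂_3, so H_2 ≅ Z.

Hence the Betti numbers are b_0 = 1, b_1 = 2, b_2 = 1.

b_0 = 1, b_1 = 2, b_2 = 1.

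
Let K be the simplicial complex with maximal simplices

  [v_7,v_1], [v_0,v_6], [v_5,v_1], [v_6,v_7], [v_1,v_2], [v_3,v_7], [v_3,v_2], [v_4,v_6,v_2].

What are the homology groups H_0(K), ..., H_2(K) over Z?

H_0 ≅ Z,  H_1 ≅ Z^2,  H_2 = 0.

K has 8 vertices, 10 edges, 1 triangle.
rank ∂_0 = 0, rank ∂_1 = 7 ⇒ b_0 = 8 − 0 − 7 = 1; all invariant factors of ∂_1 are 1 so no torsion. So H_0 ≅ Z.
rank ∂_1 = 7, rank ∂_2 = 1 ⇒ b_1 = 10 − 7 − 1 = 2; all invariant factors of ∂_2 are 1 so no torsion. So H_1 ≅ Z^2.
rank ∂_2 = 1, rank ∂_3 = 0 ⇒ b_2 = 1 − 1 − 0 = 0. So H_2 ≅ 0.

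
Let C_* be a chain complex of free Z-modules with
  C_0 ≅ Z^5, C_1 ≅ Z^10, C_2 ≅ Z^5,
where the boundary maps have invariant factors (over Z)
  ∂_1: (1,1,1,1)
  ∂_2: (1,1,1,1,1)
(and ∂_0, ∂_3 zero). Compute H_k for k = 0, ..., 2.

H_0 = Z,  H_1 = Z,  H_2 = 0.

H_0: b_0 = 5 − 0 − 4 = 1; torsion from ∂_1 factors > 1: none. So H_0 = Z.
H_1: b_1 = 10 − 4 − 5 = 1; torsion from ∂_2 factors > 1: none. So H_1 = Z.
H_2: b_2 = 5 − 5 − 0 = 0; torsion from ∂_3 factors > 1: none. So H_2 = 0.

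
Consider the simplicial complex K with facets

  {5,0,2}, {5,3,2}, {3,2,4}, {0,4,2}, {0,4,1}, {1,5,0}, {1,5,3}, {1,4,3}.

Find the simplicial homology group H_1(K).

Take the total order 0 < 1 < 2 < 3 < 4 < 5 on the vertex set. Then K (dimension 2) consists of the simplices:

  0-simplices (6): [0], [1], [2], [3], [4], [5]
  1-simplices (12): [0,1], [0,2], [0,4], [0,5], [1,3], [1,4], [1,5], [2,3], [2,4], [2,5], [3,4], [3,5]
  2-simplices (8): [0,1,4], [0,1,5], [0,2,4], [0,2,5], [1,3,4], [1,3,5], [2,3,4], [2,3,5]

giving chain groups C_0 ≅ Z^6, C_1 ≅ Z^12, C_2 ≅ Z^8.

Boundary ∂_1: C_1 → C_0 sends each edge [p,q] (with p < q) to q − p.
The 6×12 boundary matrix has rank 5 and Smith normal form diag(1,1,1,1,1).

Boundary ∂_2: C_2 → C_1 sends each 2-simplex [p,q,r] to [q,r] − [p,r] + [p,q]. For instance
  ∂[1,3,5] = [3,5] − [1,5] + [1,3],
  ∂[0,1,5] = [1,5] − [0,5] + [0,1].
The 12×8 boundary matrix has rank 7 and Smith normal form diag(1,1,1,1,1,1,1).

Now H_k = ker ∂_k / im ∂_{k+1}, so:

  H_1: rank ker ∂_1 − rank ∂_2 = (12 − 5) − 7 = 0, and the invariant factors of ∂_2 are all 1, so H_1 ≅ 0.

H_1 ≅ 0.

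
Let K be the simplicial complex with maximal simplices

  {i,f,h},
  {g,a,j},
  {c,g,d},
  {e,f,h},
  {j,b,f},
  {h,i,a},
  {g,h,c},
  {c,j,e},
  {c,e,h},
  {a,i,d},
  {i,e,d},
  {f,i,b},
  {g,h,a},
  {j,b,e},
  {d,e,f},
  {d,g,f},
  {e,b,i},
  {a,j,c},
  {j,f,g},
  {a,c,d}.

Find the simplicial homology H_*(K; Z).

H_0 ≅ Z,  H_1 ≅ Z ⊕ Z/2,  H_2 = 0.

Fix the vertex order a < b < c < d < e < f < g < h < i < j and write every simplex with vertices in increasing order. Then dim K = 2 and the simplices of K are:

  0-simplices (10): a, b, c, d, e, f, g, h, i, j
  1-simplices (30): ac, ad, ag, ah, ai, aj, be, bf, bi, bj, cd, ce, cg, ch, cj, de, df, dg, di, ef, eh, ei, ej, fg, fh, fi, fj, gh, gj, hi
  2-simplices (20): acd, acj, adi, agh, agj, ahi, bei, bej, bfi, bfj, cdg, ceh, cej, cgh, def, dei, dfg, efh, fgj, fhi

Hence C_0 ≅ Z^10, C_1 ≅ Z^30, C_2 ≅ Z^20.

Boundary ∂_1: C_1 → C_0 maps an edge to its endpoints' difference, ∂[p,q] = q − p.
The 10×30 boundary matrix has rank 9 and Smith normal form diag(1,1,1,1,1,1,1,1,1).

∂_2: C_2 → C_1 sends each 2-simplex [p,q,r] to [q,r] − [p,r] + [p,q]. For instance
  ∂agj = gj − aj + ag,
  ∂fhi = hi − fi + fh.
The resulting 30×20 matrix has rank 20, and its Smith normal form has invariant factors (1,1,1,1,1,1,1,1,1,1,1,1,1,1,1,1,1,1,1,2).

From H_k ≅ ker(∂_k) / im(∂_{k+1}) we obtain:

  H_0: rank C_0 − rank ∂_1 = 10 − 9 = 1, and the invariant factors of ∂_1 are all 1, so H_0 ≅ Z.
  H_1: rank ker ∂_1 − rank ∂_2 = (30 − 9) − 20 = 1, and ∂_2 has invariant factor 2 > 1, so H_1 ≅ Z ⊕ Z/2.
  H_2: rank ker ∂_2 − rank ∂_3 = (20 − 20) − 0 = 0, and there is no ∂_3, so H_2 ≅ 0.

(K is a triangulation of the Klein bottle.)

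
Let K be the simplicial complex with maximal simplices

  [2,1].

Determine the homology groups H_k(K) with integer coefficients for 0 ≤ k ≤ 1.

H_0 ≅ Z,  H_1 = 0.

Fix the vertex order 1 < 2 and write every simplex with vertices in increasing order. Then dim K = 1 and the simplices of K are:

  0-simplices (2): [1], [2]
  1-simplices (1): [1,2]

Hence C_0 ≅ Z^2, C_1 ≅ Z^1.

Boundary ∂_1: C_1 → C_0 sends each edge [p,q] (with p < q) to q − p. For instance
  ∂[1,2] = [2] − [1].
The resulting 2×1 matrix has rank 1, and its Smith normal form has invariant factors (1).

Now H_k = ker ∂_k / im ∂_{k+1}, so:

  H_0: rank C_0 − rank ∂_1 = 2 − 1 = 1, and the invariant factors of ∂_1 are all 1, so H_0 ≅ Z.
  H_1: rank ker ∂_1 − rank ∂_2 = (1 − 1) − 0 = 0, and there is no ∂_2, so H_1 ≅ 0.

As a check, the Euler characteristic is 2 − 1 = 1, which agrees with 1 − 0 = 1.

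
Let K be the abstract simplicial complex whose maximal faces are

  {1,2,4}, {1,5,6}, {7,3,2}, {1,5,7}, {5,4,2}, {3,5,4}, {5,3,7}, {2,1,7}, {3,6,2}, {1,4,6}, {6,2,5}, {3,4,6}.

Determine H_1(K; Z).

Fix the vertex order 1 < 2 < 3 < 4 < 5 < 6 < 7 and write every simplex with vertices in increasing order. Then dim K = 2 and the simplices of K are:

  0-simplices (7): [1], [2], [3], [4], [5], [6], [7]
  1-simplices (18): [1,2], [1,4], [1,5], [1,6], [1,7], [2,3], [2,4], [2,5], [2,6], [2,7], [3,4], [3,5], [3,6], [3,7], [4,5], [4,6], [5,6], [5,7]
  2-simplices (12): [1,2,4], [1,2,7], [1,4,6], [1,5,6], [1,5,7], [2,3,6], [2,3,7], [2,4,5], [2,5,6], [3,4,5], [3,4,6], [3,5,7]

so the chain groups are C_0 ≅ Z^7, C_1 ≅ Z^18, C_2 ≅ Z^12.

Boundary ∂_1: C_1 → C_0 is given by ∂[p,q] = [q] − [p]. For instance
  ∂[2,3] = [3] − [2].
As a 7×18 matrix over Z this has rank 6, with invariant factors (1,1,1,1,1,1).

The boundary map ∂_2: C_2 → C_1 acts by ∂[p,q,r] = [q,r] − [p,r] + [p,q]. For instance
  ∂[1,5,6] = [5,6] − [1,6] + [1,5],
  ∂[3,5,7] = [5,7] − [3,7] + [3,5].
The resulting 18×12 matrix has rank 12, and its Smith normal form has invariant factors (1,1,1,1,1,1,1,1,1,1,1,2).

Reading off H_k = ker ∂_k / im ∂_{k+1}:

  H_1: rank ker ∂_1 − rank ∂_2 = (18 − 6) − 12 = 0, and ∂_2 has invariant factor 2 > 1, so H_1 = Z/2.

H_1 = Z/2.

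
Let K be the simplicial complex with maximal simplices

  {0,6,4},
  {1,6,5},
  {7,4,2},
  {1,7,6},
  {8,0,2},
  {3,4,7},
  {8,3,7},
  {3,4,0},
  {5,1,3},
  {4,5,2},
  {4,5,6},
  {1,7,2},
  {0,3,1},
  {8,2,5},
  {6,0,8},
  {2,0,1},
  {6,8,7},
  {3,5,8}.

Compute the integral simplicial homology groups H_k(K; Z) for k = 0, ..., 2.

Fix the vertex order 0 < 1 < 2 < 3 < 4 < 5 < 6 < 7 < 8 and write every simplex with vertices in increasing order. Then dim K = 2 and the simplices of K are:

  0-simplices (9): [0], [1], [2], [3], [4], [5], [6], [7], [8]
  1-simplices (27): (27 of them)
  2-simplices (18): [0,1,2], [0,1,3], [0,2,8], [0,3,4], [0,4,6], [0,6,8], [1,2,7], [1,3,5], [1,5,6], [1,6,7], [2,4,5], [2,4,7], [2,5,8], [3,4,7], [3,5,8], [3,7,8], [4,5,6], [6,7,8]

giving chain groups C_0 ≅ Z^9, C_1 ≅ Z^27, C_2 ≅ Z^18.

The boundary map ∂_1: C_1 → C_0 is given by ∂[p,q] = [q] − [p]. For instance
  ∂[1,7] = [7] − [1].
As a 9×27 matrix over Z this has rank 8, with invariant factors (1,1,1,1,1,1,1,1).

∂_2: C_2 → C_1 sends each 2-simplex [p,q,r] to [q,r] − [p,r] + [p,q]. For instance
  ∂[1,2,7] = [2,7] − [1,7] + [1,2],
  ∂[1,3,5] = [3,5] − [1,5] + [1,3].
The resulting 27×18 matrix has rank 17, and its Smith normal form has invariant factors (1,1,1,1,1,1,1,1,1,1,1,1,1,1,1,1,1).

Reading off H_k = ker ∂_k / im ∂_{k+1}:

  H_0: rank C_0 − rank ∂_1 = 9 − 8 = 1, and the invariant factors of ∂_1 are all 1, so H_0 = Z.
  H_1: rank ker ∂_1 − rank ∂_2 = (27 − 8) − 17 = 2, and the invariant factors of ∂_2 are all 1, so H_1 = Z^2.
  H_2: rank ker ∂_2 − rank ∂_3 = (18 − 17) − 0 = 1, and there is no ∂_3, so H_2 = Z.

As a check, the Euler characteristic is 9 − 27 + 18 = 0, which agrees with 1 − 2 + 1 = 0.

H_0 ≅ Z,  H_1 ≅ Z^2,  H_2 ≅ Z.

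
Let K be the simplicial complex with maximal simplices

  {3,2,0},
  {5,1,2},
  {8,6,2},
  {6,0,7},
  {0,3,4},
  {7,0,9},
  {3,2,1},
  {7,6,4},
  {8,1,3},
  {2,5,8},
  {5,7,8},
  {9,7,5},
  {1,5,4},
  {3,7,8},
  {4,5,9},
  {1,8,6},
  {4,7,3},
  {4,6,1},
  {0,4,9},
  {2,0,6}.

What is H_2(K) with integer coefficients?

H_2 = 0.

Order the vertices as 0 < 1 < 2 < 3 < 4 < 5 < 6 < 7 < 8 < 9. Listing each simplex with vertices in this order, K has dimension 2 with simplices:

  0-simplices (10): [0], [1], [2], [3], [4], [5], [6], [7], [8], [9]
  1-simplices (30): (30 of them)
  2-simplices (20): (20 of them)

so the chain groups are C_0 ≅ Z^10, C_1 ≅ Z^30, C_2 ≅ Z^20.

Boundary ∂_1: C_1 → C_0 is given by ∂[p,q] = [q] − [p].
This gives a 10×30 integer matrix of rank 9; reducing to Smith normal form yields diagonal entries (1,1,1,1,1,1,1,1,1).

The boundary map ∂_2: C_2 → C_1 acts by ∂[p,q,r] = [q,r] − [p,r] + [p,q]. For instance
  ∂[2,6,8] = [6,8] − [2,8] + [2,6],
  ∂[0,3,4] = [3,4] − [0,4] + [0,3].
The resulting 30×20 matrix has rank 20, and its Smith normal form has invariant factors (1,1,1,1,1,1,1,1,1,1,1,1,1,1,1,1,1,1,1,2).

Computing H_k = (kernel of ∂_k) / (image of ∂_{k+1}):

  H_2: rank ker ∂_2 − rank ∂_3 = (20 − 20) − 0 = 0, and there is no ∂_3, so H_2 ≅ 0.

(K is a triangulation of the Klein bottle.)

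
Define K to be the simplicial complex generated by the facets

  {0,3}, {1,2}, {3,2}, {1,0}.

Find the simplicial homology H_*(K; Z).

We work with the vertex ordering 0 < 1 < 2 < 3. The simplices of K, each written with vertices in increasing order, are:

  0-simplices (4): [0], [1], [2], [3]
  1-simplices (4): [0,1], [0,3], [1,2], [2,3]

so the chain groups are C_0 ≅ Z^4, C_1 ≅ Z^4.

Boundary ∂_1: C_1 → C_0 maps an edge to its endpoints' difference, ∂[p,q] = q − p. For instance
  ∂[0,3] = [3] − [0].
As a 4×4 matrix over Z this has rank 3, with invariant factors (1,1,1).

Reading off H_k = ker ∂_k / im ∂_{k+1}:

  H_0: rank C_0 − rank ∂_1 = 4 − 3 = 1, and the invariant factors of ∂_1 are all 1, so H_0 = Z.
  H_1: rank ker ∂_1 − rank ∂_2 = (4 − 3) − 0 = 1, and there is no ∂_2, so H_1 = Z.

H_0 ≅ Z,  H_1 ≅ Z.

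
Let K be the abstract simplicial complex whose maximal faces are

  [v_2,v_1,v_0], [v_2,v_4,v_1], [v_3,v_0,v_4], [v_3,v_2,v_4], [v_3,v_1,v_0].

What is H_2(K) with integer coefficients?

Fix the vertex order v_0 < v_1 < v_2 < v_3 < v_4 and write every simplex with vertices in increasing order. Then dim K = 2 and the simplices of K are:

  0-simplices (5): [v_0], [v_1], [v_2], [v_3], [v_4]
  1-simplices (10): [v_0,v_1], [v_0,v_2], [v_0,v_3], [v_0,v_4], [v_1,v_2], [v_1,v_3], [v_1,v_4], [v_2,v_3], [v_2,v_4], [v_3,v_4]
  2-simplices (5): [v_0,v_1,v_2], [v_0,v_1,v_3], [v_0,v_3,v_4], [v_1,v_2,v_4], [v_2,v_3,v_4]

so the chain groups are C_0 ≅ Z^5, C_1 ≅ Z^10, C_2 ≅ Z^5.

∂_1: C_1 → C_0 sends each edge [p,q] (with p < q) to q − p.
This gives a 5×10 integer matrix of rank 4; reducing to Smith normal form yields diagonal entries (1,1,1,1).

The boundary map ∂_2: C_2 → C_1 maps a triangle to the signed sum of its edges. For instance
  ∂[v_2,v_3,v_4] = [v_3,v_4] − [v_2,v_4] + [v_2,v_3],
  ∂[v_0,v_3,v_4] = [v_3,v_4] − [v_0,v_4] + [v_0,v_3].
The 10×5 boundary matrix has rank 5 and Smith normal form diag(1,1,1,1,1).

Computing H_k = (kernel of ∂_k) / (image of ∂_{k+1}):

  H_2: rank ker ∂_2 − rank ∂_3 = (5 − 5) − 0 = 0, and there is no ∂_3, so H_2 = 0.

H_2 = 0.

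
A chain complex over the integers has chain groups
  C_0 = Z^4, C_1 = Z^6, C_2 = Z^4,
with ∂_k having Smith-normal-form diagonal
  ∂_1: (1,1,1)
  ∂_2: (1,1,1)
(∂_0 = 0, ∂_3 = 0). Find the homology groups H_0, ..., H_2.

H_0 = Z,  H_1 = 0,  H_2 = Z.

H_0: b_0 = 4 − 0 − 3 = 1; torsion from ∂_1 factors > 1: none. So H_0 = Z.
H_1: b_1 = 6 − 3 − 3 = 0; torsion from ∂_2 factors > 1: none. So H_1 = 0.
H_2: b_2 = 4 − 3 − 0 = 1; torsion from ∂_3 factors > 1: none. So H_2 = Z.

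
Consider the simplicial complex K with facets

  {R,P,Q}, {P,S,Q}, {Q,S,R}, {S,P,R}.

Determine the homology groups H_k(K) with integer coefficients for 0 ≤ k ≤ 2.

K has 4 vertices, 6 edges, 4 triangles.
rank ∂_0 = 0, rank ∂_1 = 3 ⇒ b_0 = 4 − 0 − 3 = 1; all invariant factors of ∂_1 are 1 so no torsion. So H_0 ≅ Z.
rank ∂_1 = 3, rank ∂_2 = 3 ⇒ b_1 = 6 − 3 − 3 = 0; all invariant factors of ∂_2 are 1 so no torsion. So H_1 ≅ 0.
rank ∂_2 = 3, rank ∂_3 = 0 ⇒ b_2 = 4 − 3 − 0 = 1. So H_2 ≅ Z.

H_0 = Z,  H_1 = 0,  H_2 = Z.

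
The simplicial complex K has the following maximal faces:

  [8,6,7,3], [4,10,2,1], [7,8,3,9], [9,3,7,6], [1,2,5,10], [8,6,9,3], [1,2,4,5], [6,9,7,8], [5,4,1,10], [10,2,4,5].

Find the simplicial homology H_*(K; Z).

Take the total order 1 < 2 < 3 < 4 < 5 < 6 < 7 < 8 < 9 < 10 on the vertex set. Then K (dimension 3) consists of the simplices:

  0-simplices (10): [1], [2], [3], [4], [5], [6], [7], [8], [9], [10]
  1-simplices (20): [1,2], [1,4], [1,5], [1,10], [2,4], [2,5], [2,10], [3,6], [3,7], [3,8], [3,9], [4,5], [4,10], [5,10], [6,7], [6,8], [6,9], [7,8], [7,9], [8,9]
  2-simplices (20): (20 of them)
  3-simplices (10): [1,2,4,5], [1,2,4,10], [1,2,5,10], [1,4,5,10], [2,4,5,10], [3,6,7,8], [3,6,7,9], [3,6,8,9], [3,7,8,9], [6,7,8,9]

giving chain groups C_0 ≅ Z^10, C_1 ≅ Z^20, C_2 ≅ Z^20, C_3 ≅ Z^10.

Boundary ∂_1: C_1 → C_0 is given by ∂[p,q] = [q] − [p]. For instance
  ∂[4,10] = [10] − [4].
As a 10×20 matrix over Z this has rank 8, with invariant factors (1,1,1,1,1,1,1,1).

The boundary map ∂_2: C_2 → C_1 maps a triangle to the signed sum of its edges. For instance
  ∂[1,5,10] = [5,10] − [1,10] + [1,5],
  ∂[3,7,8] = [7,8] − [3,8] + [3,7].
This gives a 20×20 integer matrix of rank 12; reducing to Smith normal form yields diagonal entries (1,1,1,1,1,1,1,1,1,1,1,1).

The boundary map ∂_3: C_3 → C_2 sends each 3-simplex σ to the alternating sum Σ_i (−1)^i (σ with its i-th vertex removed). For instance
  ∂[1,4,5,10] = [4,5,10] − [1,5,10] + [1,4,10] − [1,4,5],
  ∂[3,6,7,8] = [6,7,8] − [3,7,8] + [3,6,8] − [3,6,7].
As a 20×10 matrix over Z this has rank 8, with invariant factors (1,1,1,1,1,1,1,1).

Reading off H_k = ker ∂_k / im ∂_{k+1}:

  H_0: rank C_0 − rank ∂_1 = 10 − 8 = 2, and the invariant factors of ∂_1 are all 1, so H_0 ≅ Z^2.
  H_1: rank ker ∂_1 − rank ∂_2 = (20 − 8) − 12 = 0, and the invariant factors of ∂_2 are all 1, so H_1 ≅ 0.
  H_2: rank ker ∂_2 − rank ∂_3 = (20 − 12) − 8 = 0, and the invariant factors of ∂_3 are all 1, so H_2 ≅ 0.
  H_3: rank ker ∂_3 − rank ∂_4 = (10 − 8) − 0 = 2, and there is no ∂_4, so H_3 ≅ Z^2.

(K is a triangulation of the disjoint union of the 3-sphere S^3 and the 3-sphere S^3.)

H_0 ≅ Z^2,  H_1 = 0,  H_2 = 0,  H_3 ≅ Z^2.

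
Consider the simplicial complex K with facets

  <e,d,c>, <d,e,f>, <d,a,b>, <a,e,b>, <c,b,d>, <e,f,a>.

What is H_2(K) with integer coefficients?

H_2 = 0.

Order the vertices as a < b < c < d < e < f. Listing each simplex with vertices in this order, K has dimension 2 with simplices:

  0-simplices (6): a, b, c, d, e, f
  1-simplices (12): ab, ad, ae, af, bc, bd, be, cd, ce, de, df, ef
  2-simplices (6): abd, abe, aef, bcd, cde, def

so the chain groups are C_0 ≅ Z^6, C_1 ≅ Z^12, C_2 ≅ Z^6.

∂_1: C_1 → C_0 sends each edge [p,q] (with p < q) to q − p.
As a 6×12 matrix over Z this has rank 5, with invariant factors (1,1,1,1,1).

The boundary map ∂_2: C_2 → C_1 acts by ∂[p,q,r] = [q,r] − [p,r] + [p,q]. For instance
  ∂abd = bd − ad + ab,
  ∂abe = be − ae + ab.
The 12×6 boundary matrix has rank 6 and Smith normal form diag(1,1,1,1,1,1).

Now H_k = ker ∂_k / im ∂_{k+1}, so:

  H_2: rank ker ∂_2 − rank ∂_3 = (6 − 6) − 0 = 0, and there is no ∂_3, so H_2 ≅ 0.

(K is a triangulation of the cylinder S^1 x I.)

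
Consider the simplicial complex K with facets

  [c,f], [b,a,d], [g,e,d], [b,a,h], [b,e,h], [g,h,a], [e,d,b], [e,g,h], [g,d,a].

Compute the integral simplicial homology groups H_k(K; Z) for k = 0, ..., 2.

Fix the vertex order a < b < c < d < e < f < g < h and write every simplex with vertices in increasing order. Then dim K = 2 and the simplices of K are:

  0-simplices (8): a, b, c, d, e, f, g, h
  1-simplices (13): ab, ad, ag, ah, bd, be, bh, cf, de, dg, eg, eh, gh
  2-simplices (8): abd, abh, adg, agh, bde, beh, deg, egh

Hence C_0 ≅ Z^8, C_1 ≅ Z^13, C_2 ≅ Z^8.

∂_1: C_1 → C_0 maps an edge to its endpoints' difference, ∂[p,q] = q − p. For instance
  ∂bd = d − b.
As a 8×13 matrix over Z this has rank 6, with invariant factors (1,1,1,1,1,1).

∂_2: C_2 → C_1 sends each 2-simplex [p,q,r] to [q,r] − [p,r] + [p,q]. For instance
  ∂deg = eg − dg + de,
  ∂egh = gh − eh + eg.
The 13×8 boundary matrix has rank 7 and Smith normal form diag(1,1,1,1,1,1,1).

Now H_k = ker ∂_k / im ∂_{k+1}, so:

  H_0: rank C_0 − rank ∂_1 = 8 − 6 = 2, and the invariant factors of ∂_1 are all 1, so H_0 ≅ Z^2.
  H_1: rank ker ∂_1 − rank ∂_2 = (13 − 6) − 7 = 0, and the invariant factors of ∂_2 are all 1, so H_1 ≅ 0.
  H_2: rank ker ∂_2 − rank ∂_3 = (8 − 7) − 0 = 1, and there is no ∂_3, so H_2 ≅ Z.

H_0 = Z^2,  H_1 = 0,  H_2 = Z.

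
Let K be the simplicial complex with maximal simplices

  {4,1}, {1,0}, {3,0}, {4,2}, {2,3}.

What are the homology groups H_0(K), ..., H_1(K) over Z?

H_0 = Z,  H_1 = Z.

K has 5 vertices, 5 edges.
rank ∂_0 = 0, rank ∂_1 = 4 ⇒ b_0 = 5 − 0 − 4 = 1; all invariant factors of ∂_1 are 1 so no torsion. So H_0 = Z.
rank ∂_1 = 4, rank ∂_2 = 0 ⇒ b_1 = 5 − 4 − 0 = 1. So H_1 = Z.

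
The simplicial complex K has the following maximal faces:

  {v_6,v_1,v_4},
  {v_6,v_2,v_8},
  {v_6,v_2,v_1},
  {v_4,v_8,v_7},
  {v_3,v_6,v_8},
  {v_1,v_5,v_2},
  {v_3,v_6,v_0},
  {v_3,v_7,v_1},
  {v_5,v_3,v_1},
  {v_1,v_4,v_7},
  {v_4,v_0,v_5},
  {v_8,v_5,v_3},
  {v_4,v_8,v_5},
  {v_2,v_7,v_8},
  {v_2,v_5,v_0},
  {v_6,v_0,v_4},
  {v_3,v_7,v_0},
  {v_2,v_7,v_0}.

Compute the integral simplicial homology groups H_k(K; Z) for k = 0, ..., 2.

H_0 = Z,  H_1 = Z^2,  H_2 = Z.

Fix the vertex order v_0 < v_1 < v_2 < v_3 < v_4 < v_5 < v_6 < v_7 < v_8 and write every simplex with vertices in increasing order. Then dim K = 2 and the simplices of K are:

  0-simplices (9): [v_0], [v_1], [v_2], [v_3], [v_4], [v_5], [v_6], [v_7], [v_8]
  1-simplices (27): (27 of them)
  2-simplices (18): (18 of them)

giving chain groups C_0 ≅ Z^9, C_1 ≅ Z^27, C_2 ≅ Z^18.

∂_1: C_1 → C_0 sends each edge [p,q] (with p < q) to q − p. For instance
  ∂[v_0,v_3] = [v_3] − [v_0].
The 9×27 boundary matrix has rank 8 and Smith normal form diag(1,1,1,1,1,1,1,1).

Boundary ∂_2: C_2 → C_1 acts by ∂[p,q,r] = [q,r] − [p,r] + [p,q]. For instance
  ∂[v_3,v_6,v_8] = [v_6,v_8] − [v_3,v_8] + [v_3,v_6],
  ∂[v_1,v_4,v_6] = [v_4,v_6] − [v_1,v_6] + [v_1,v_4].
The 27×18 boundary matrix has rank 17 and Smith normal form diag(1,1,1,1,1,1,1,1,1,1,1,1,1,1,1,1,1).

Computing H_k = (kernel of ∂_k) / (image of ∂_{k+1}):

  H_0: rank C_0 − rank ∂_1 = 9 − 8 = 1, and the invariant factors of ∂_1 are all 1, so H_0 = Z.
  H_1: rank ker ∂_1 − rank ∂_2 = (27 − 8) − 17 = 2, and the invariant factors of ∂_2 are all 1, so H_1 = Z^2.
  H_2: rank ker ∂_2 − rank ∂_3 = (18 − 17) − 0 = 1, and there is no ∂_3, so H_2 = Z.

(K is a triangulation of the torus T^2.)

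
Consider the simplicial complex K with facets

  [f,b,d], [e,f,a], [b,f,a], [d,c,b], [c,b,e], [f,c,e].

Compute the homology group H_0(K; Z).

H_0 ≅ Z.

Fix the vertex order a < b < c < d < e < f and write every simplex with vertices in increasing order. Then dim K = 2 and the simplices of K are:

  0-simplices (6): a, b, c, d, e, f
  1-simplices (12): ab, ae, af, bc, bd, be, bf, cd, ce, cf, df, ef
  2-simplices (6): abf, aef, bcd, bce, bdf, cef

giving chain groups C_0 ≅ Z^6, C_1 ≅ Z^12, C_2 ≅ Z^6.

Boundary ∂_1: C_1 → C_0 maps an edge to its endpoints' difference, ∂[p,q] = q − p.
The 6×12 boundary matrix has rank 5 and Smith normal form diag(1,1,1,1,1).

∂_2: C_2 → C_1 sends each 2-simplex [p,q,r] to [q,r] − [p,r] + [p,q]. For instance
  ∂cef = ef − cf + ce,
  ∂aef = ef − af + ae.
The 12×6 boundary matrix has rank 6 and Smith normal form diag(1,1,1,1,1,1).

Reading off H_k = ker ∂_k / im ∂_{k+1}:

  H_0: rank C_0 − rank ∂_1 = 6 − 5 = 1, and the invariant factors of ∂_1 are all 1, so H_0 ≅ Z.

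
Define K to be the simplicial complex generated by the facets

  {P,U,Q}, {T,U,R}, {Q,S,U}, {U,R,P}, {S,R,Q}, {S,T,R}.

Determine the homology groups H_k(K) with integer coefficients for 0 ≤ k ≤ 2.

H_0 ≅ Z,  H_1 ≅ Z,  H_2 = 0.

Fix the vertex order P < Q < R < S < T < U and write every simplex with vertices in increasing order. Then dim K = 2 and the simplices of K are:

  0-simplices (6): P, Q, R, S, T, U
  1-simplices (12): PQ, PR, PU, QR, QS, QU, RS, RT, RU, ST, SU, TU
  2-simplices (6): PQU, PRU, QRS, QSU, RST, RTU

giving chain groups C_0 ≅ Z^6, C_1 ≅ Z^12, C_2 ≅ Z^6.

The boundary map ∂_1: C_1 → C_0 maps an edge to its endpoints' difference, ∂[p,q] = q − p. For instance
  ∂QR = R − Q.
The 6×12 boundary matrix has rank 5 and Smith normal form diag(1,1,1,1,1).

Boundary ∂_2: C_2 → C_1 maps a triangle to the signed sum of its edges. For instance
  ∂QSU = SU − QU + QS,
  ∂PQU = QU − PU + PQ.
The 12×6 boundary matrix has rank 6 and Smith normal form diag(1,1,1,1,1,1).

Reading off H_k = ker ∂_k / im ∂_{k+1}:

  H_0: rank C_0 − rank ∂_1 = 6 − 5 = 1, and the invariant factors of ∂_1 are all 1, so H_0 ≅ Z.
  H_1: rank ker ∂_1 − rank ∂_2 = (12 − 5) − 6 = 1, and the invariant factors of ∂_2 are all 1, so H_1 ≅ Z.
  H_2: rank ker ∂_2 − rank ∂_3 = (6 − 6) − 0 = 0, and there is no ∂_3, so H_2 ≅ 0.

(K is a triangulation of the cylinder S^1 x I.)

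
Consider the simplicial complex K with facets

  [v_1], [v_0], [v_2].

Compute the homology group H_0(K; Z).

Fix the vertex order v_0 < v_1 < v_2 and write every simplex with vertices in increasing order. Then dim K = 0 and the simplices of K are:

  0-simplices (3): [v_0], [v_1], [v_2]

giving chain groups C_0 ≅ Z^3.

Computing H_k = (kernel of ∂_k) / (image of ∂_{k+1}):

  H_0: rank C_0 − rank ∂_1 = 3 − 0 = 3, and there is no ∂_1, so H_0 ≅ Z^3.

H_0 ≅ Z^3.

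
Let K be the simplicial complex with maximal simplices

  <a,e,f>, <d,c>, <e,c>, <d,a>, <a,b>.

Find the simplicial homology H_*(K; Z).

H_0 = Z,  H_1 = Z,  H_2 = 0.

Order the vertices as a < b < c < d < e < f. Listing each simplex with vertices in this order, K has dimension 2 with simplices:

  0-simplices (6): a, b, c, d, e, f
  1-simplices (7): ab, ad, ae, af, cd, ce, ef
  2-simplices (1): aef

giving chain groups C_0 ≅ Z^6, C_1 ≅ Z^7, C_2 ≅ Z^1.

Boundary ∂_1: C_1 → C_0 sends each edge [p,q] (with p < q) to q − p.
The resulting 6×7 matrix has rank 5, and its Smith normal form has invariant factors (1,1,1,1,1).

∂_2: C_2 → C_1 sends each 2-simplex [p,q,r] to [q,r] − [p,r] + [p,q]. For instance
  ∂aef = ef − af + ae.
This gives a 7×1 integer matrix of rank 1; reducing to Smith normal form yields diagonal entries (1).

From H_k ≅ ker(∂_k) / im(∂_{k+1}) we obtain:

  H_0: rank C_0 − rank ∂_1 = 6 − 5 = 1, and the invariant factors of ∂_1 are all 1, so H_0 = Z.
  H_1: rank ker ∂_1 − rank ∂_2 = (7 − 5) − 1 = 1, and the invariant factors of ∂_2 are all 1, so H_1 = Z.
  H_2: rank ker ∂_2 − rank ∂_3 = (1 − 1) − 0 = 0, and there is no ∂_3, so H_2 = 0.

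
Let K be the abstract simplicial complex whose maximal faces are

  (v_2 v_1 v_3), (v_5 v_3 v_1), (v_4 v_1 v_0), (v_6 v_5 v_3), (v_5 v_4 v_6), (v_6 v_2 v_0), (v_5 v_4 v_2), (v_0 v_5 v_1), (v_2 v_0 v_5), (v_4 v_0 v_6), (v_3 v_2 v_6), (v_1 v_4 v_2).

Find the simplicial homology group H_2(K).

Take the total order v_0 < v_1 < v_2 < v_3 < v_4 < v_5 < v_6 on the vertex set. Then K (dimension 2) consists of the simplices:

  0-simplices (7): [v_0], [v_1], [v_2], [v_3], [v_4], [v_5], [v_6]
  1-simplices (18): (18 of them)
  2-simplices (12): (12 of them)

Hence C_0 ≅ Z^7, C_1 ≅ Z^18, C_2 ≅ Z^12.

The boundary map ∂_1: C_1 → C_0 is given by ∂[p,q] = [q] − [p]. For instance
  ∂[v_1,v_4] = [v_4] − [v_1].
The 7×18 boundary matrix has rank 6 and Smith normal form diag(1,1,1,1,1,1).

∂_2: C_2 → C_1 maps a triangle to the signed sum of its edges. For instance
  ∂[v_0,v_4,v_6] = [v_4,v_6] − [v_0,v_6] + [v_0,v_4],
  ∂[v_2,v_3,v_6] = [v_3,v_6] − [v_2,v_6] + [v_2,v_3].
The 18×12 boundary matrix has rank 12 and Smith normal form diag(1,1,1,1,1,1,1,1,1,1,1,2).

Computing H_k = (kernel of ∂_k) / (image of ∂_{k+1}):

  H_2: rank ker ∂_2 − rank ∂_3 = (12 − 12) − 0 = 0, and there is no ∂_3, so H_2 = 0.

(K is a triangulation of the real projective plane RP^2.)

H_2 = 0.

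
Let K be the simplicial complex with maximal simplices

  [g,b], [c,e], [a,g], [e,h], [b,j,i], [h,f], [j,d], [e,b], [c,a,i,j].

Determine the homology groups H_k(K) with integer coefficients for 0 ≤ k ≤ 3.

H_0 = Z,  H_1 = Z^2,  H_2 = 0,  H_3 = 0.

K has 10 vertices, 15 edges, 5 triangles, 1 3-simplex.
rank ∂_0 = 0, rank ∂_1 = 9 ⇒ b_0 = 10 − 0 − 9 = 1; all invariant factors of ∂_1 are 1 so no torsion. So H_0 ≅ Z.
rank ∂_1 = 9, rank ∂_2 = 4 ⇒ b_1 = 15 − 9 − 4 = 2; all invariant factors of ∂_2 are 1 so no torsion. So H_1 ≅ Z^2.
rank ∂_2 = 4, rank ∂_3 = 1 ⇒ b_2 = 5 − 4 − 1 = 0; all invariant factors of ∂_3 are 1 so no torsion. So H_2 ≅ 0.
rank ∂_3 = 1, rank ∂_4 = 0 ⇒ b_3 = 1 − 1 − 0 = 0. So H_3 ≅ 0.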